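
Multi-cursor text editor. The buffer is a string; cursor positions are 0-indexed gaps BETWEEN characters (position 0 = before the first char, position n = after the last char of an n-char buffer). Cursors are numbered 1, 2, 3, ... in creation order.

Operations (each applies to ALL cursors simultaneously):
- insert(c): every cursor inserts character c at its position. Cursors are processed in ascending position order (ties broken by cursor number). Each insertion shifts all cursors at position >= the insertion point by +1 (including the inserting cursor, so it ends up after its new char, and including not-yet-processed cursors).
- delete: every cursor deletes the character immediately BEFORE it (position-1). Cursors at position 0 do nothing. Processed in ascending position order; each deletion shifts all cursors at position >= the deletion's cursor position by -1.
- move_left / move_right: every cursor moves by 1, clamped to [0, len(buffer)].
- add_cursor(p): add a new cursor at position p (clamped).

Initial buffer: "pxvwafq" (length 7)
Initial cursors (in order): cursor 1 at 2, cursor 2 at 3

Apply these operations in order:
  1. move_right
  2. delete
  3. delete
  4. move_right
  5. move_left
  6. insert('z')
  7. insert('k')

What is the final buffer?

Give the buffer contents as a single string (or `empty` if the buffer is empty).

Answer: zzkkafq

Derivation:
After op 1 (move_right): buffer="pxvwafq" (len 7), cursors c1@3 c2@4, authorship .......
After op 2 (delete): buffer="pxafq" (len 5), cursors c1@2 c2@2, authorship .....
After op 3 (delete): buffer="afq" (len 3), cursors c1@0 c2@0, authorship ...
After op 4 (move_right): buffer="afq" (len 3), cursors c1@1 c2@1, authorship ...
After op 5 (move_left): buffer="afq" (len 3), cursors c1@0 c2@0, authorship ...
After op 6 (insert('z')): buffer="zzafq" (len 5), cursors c1@2 c2@2, authorship 12...
After op 7 (insert('k')): buffer="zzkkafq" (len 7), cursors c1@4 c2@4, authorship 1212...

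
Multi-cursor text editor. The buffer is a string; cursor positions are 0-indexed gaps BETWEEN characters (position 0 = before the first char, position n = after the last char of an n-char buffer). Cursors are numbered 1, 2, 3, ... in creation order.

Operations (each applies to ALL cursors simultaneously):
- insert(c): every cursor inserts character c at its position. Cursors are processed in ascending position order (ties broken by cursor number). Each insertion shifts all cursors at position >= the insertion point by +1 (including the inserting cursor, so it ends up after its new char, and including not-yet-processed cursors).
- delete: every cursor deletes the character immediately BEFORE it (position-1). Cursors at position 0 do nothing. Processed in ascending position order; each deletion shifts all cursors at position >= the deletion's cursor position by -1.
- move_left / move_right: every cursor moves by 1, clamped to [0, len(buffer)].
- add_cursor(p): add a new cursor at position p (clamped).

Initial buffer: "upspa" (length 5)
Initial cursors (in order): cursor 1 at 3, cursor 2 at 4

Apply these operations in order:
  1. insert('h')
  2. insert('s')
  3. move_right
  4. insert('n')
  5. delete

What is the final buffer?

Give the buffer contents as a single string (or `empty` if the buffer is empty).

After op 1 (insert('h')): buffer="upshpha" (len 7), cursors c1@4 c2@6, authorship ...1.2.
After op 2 (insert('s')): buffer="upshsphsa" (len 9), cursors c1@5 c2@8, authorship ...11.22.
After op 3 (move_right): buffer="upshsphsa" (len 9), cursors c1@6 c2@9, authorship ...11.22.
After op 4 (insert('n')): buffer="upshspnhsan" (len 11), cursors c1@7 c2@11, authorship ...11.122.2
After op 5 (delete): buffer="upshsphsa" (len 9), cursors c1@6 c2@9, authorship ...11.22.

Answer: upshsphsa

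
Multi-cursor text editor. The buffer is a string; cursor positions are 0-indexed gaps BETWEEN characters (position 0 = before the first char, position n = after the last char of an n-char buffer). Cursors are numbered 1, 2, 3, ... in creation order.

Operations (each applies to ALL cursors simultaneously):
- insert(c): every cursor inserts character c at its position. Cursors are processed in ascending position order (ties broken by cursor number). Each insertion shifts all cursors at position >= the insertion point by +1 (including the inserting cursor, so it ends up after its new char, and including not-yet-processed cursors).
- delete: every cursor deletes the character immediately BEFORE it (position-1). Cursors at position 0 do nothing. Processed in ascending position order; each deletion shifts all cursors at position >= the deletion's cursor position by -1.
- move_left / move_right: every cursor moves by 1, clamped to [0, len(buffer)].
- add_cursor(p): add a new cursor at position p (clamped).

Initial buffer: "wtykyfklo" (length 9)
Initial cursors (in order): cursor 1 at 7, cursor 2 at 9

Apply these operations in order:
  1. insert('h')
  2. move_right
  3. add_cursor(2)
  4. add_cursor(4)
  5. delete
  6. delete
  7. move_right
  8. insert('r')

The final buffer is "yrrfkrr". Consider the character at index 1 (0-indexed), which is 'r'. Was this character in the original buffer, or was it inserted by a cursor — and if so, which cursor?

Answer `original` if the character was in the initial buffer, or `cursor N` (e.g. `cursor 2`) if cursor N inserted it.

Answer: cursor 3

Derivation:
After op 1 (insert('h')): buffer="wtykyfkhloh" (len 11), cursors c1@8 c2@11, authorship .......1..2
After op 2 (move_right): buffer="wtykyfkhloh" (len 11), cursors c1@9 c2@11, authorship .......1..2
After op 3 (add_cursor(2)): buffer="wtykyfkhloh" (len 11), cursors c3@2 c1@9 c2@11, authorship .......1..2
After op 4 (add_cursor(4)): buffer="wtykyfkhloh" (len 11), cursors c3@2 c4@4 c1@9 c2@11, authorship .......1..2
After op 5 (delete): buffer="wyyfkho" (len 7), cursors c3@1 c4@2 c1@6 c2@7, authorship .....1.
After op 6 (delete): buffer="yfk" (len 3), cursors c3@0 c4@0 c1@3 c2@3, authorship ...
After op 7 (move_right): buffer="yfk" (len 3), cursors c3@1 c4@1 c1@3 c2@3, authorship ...
After op 8 (insert('r')): buffer="yrrfkrr" (len 7), cursors c3@3 c4@3 c1@7 c2@7, authorship .34..12
Authorship (.=original, N=cursor N): . 3 4 . . 1 2
Index 1: author = 3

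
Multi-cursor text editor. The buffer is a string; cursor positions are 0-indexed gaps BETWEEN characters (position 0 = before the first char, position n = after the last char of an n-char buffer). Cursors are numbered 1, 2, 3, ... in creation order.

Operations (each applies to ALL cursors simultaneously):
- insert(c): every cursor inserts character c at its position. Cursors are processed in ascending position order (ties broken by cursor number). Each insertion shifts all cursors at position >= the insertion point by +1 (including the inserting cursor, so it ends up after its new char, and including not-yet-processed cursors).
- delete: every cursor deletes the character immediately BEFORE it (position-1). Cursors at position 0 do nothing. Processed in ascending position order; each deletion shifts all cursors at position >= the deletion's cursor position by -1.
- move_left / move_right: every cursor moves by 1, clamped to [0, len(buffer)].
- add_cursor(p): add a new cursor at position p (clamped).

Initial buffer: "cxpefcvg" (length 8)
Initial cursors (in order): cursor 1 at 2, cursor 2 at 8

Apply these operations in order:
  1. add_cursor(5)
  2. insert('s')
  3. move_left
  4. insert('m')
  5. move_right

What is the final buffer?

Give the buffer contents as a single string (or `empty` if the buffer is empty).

Answer: cxmspefmscvgms

Derivation:
After op 1 (add_cursor(5)): buffer="cxpefcvg" (len 8), cursors c1@2 c3@5 c2@8, authorship ........
After op 2 (insert('s')): buffer="cxspefscvgs" (len 11), cursors c1@3 c3@7 c2@11, authorship ..1...3...2
After op 3 (move_left): buffer="cxspefscvgs" (len 11), cursors c1@2 c3@6 c2@10, authorship ..1...3...2
After op 4 (insert('m')): buffer="cxmspefmscvgms" (len 14), cursors c1@3 c3@8 c2@13, authorship ..11...33...22
After op 5 (move_right): buffer="cxmspefmscvgms" (len 14), cursors c1@4 c3@9 c2@14, authorship ..11...33...22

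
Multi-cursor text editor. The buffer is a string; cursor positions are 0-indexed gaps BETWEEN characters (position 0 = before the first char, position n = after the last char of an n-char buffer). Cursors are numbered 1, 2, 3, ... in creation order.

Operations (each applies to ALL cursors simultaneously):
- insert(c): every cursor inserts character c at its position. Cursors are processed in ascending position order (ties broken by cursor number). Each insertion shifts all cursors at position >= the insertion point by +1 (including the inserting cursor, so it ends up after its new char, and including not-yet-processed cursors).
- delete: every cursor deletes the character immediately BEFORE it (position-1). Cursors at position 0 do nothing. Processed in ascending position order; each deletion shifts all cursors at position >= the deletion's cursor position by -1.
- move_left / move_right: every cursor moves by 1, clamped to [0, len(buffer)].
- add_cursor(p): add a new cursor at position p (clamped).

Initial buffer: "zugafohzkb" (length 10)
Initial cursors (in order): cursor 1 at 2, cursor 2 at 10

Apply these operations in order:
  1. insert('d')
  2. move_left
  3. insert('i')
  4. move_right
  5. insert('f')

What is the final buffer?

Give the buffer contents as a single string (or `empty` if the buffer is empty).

Answer: zuidfgafohzkbidf

Derivation:
After op 1 (insert('d')): buffer="zudgafohzkbd" (len 12), cursors c1@3 c2@12, authorship ..1........2
After op 2 (move_left): buffer="zudgafohzkbd" (len 12), cursors c1@2 c2@11, authorship ..1........2
After op 3 (insert('i')): buffer="zuidgafohzkbid" (len 14), cursors c1@3 c2@13, authorship ..11........22
After op 4 (move_right): buffer="zuidgafohzkbid" (len 14), cursors c1@4 c2@14, authorship ..11........22
After op 5 (insert('f')): buffer="zuidfgafohzkbidf" (len 16), cursors c1@5 c2@16, authorship ..111........222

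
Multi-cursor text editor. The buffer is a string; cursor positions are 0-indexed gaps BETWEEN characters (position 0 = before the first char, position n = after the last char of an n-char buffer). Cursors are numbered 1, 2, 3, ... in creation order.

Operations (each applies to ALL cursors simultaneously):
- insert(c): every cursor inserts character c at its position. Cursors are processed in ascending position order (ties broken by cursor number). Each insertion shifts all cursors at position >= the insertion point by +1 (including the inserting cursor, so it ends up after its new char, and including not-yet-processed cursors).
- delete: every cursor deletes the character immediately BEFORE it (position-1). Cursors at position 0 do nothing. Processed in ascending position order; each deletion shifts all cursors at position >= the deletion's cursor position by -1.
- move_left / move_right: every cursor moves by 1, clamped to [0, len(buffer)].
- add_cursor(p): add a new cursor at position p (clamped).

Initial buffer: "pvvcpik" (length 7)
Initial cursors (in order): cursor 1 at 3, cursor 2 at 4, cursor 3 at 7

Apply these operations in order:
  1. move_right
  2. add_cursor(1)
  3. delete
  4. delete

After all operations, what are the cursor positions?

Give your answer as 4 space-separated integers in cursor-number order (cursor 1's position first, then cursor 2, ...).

After op 1 (move_right): buffer="pvvcpik" (len 7), cursors c1@4 c2@5 c3@7, authorship .......
After op 2 (add_cursor(1)): buffer="pvvcpik" (len 7), cursors c4@1 c1@4 c2@5 c3@7, authorship .......
After op 3 (delete): buffer="vvi" (len 3), cursors c4@0 c1@2 c2@2 c3@3, authorship ...
After op 4 (delete): buffer="" (len 0), cursors c1@0 c2@0 c3@0 c4@0, authorship 

Answer: 0 0 0 0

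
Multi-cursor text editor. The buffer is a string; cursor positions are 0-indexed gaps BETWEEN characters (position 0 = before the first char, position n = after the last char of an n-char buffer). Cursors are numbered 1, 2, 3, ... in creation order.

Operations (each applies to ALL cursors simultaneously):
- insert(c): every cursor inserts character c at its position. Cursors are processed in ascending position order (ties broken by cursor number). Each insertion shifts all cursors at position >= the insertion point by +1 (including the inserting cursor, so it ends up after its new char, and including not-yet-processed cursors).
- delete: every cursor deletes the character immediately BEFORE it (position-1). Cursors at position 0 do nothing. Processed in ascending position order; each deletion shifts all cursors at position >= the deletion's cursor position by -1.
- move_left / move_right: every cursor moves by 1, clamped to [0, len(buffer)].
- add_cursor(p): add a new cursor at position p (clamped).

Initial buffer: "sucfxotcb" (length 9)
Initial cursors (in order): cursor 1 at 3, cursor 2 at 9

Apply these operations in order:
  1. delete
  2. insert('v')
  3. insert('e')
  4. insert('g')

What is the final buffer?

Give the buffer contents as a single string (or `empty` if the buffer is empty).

After op 1 (delete): buffer="sufxotc" (len 7), cursors c1@2 c2@7, authorship .......
After op 2 (insert('v')): buffer="suvfxotcv" (len 9), cursors c1@3 c2@9, authorship ..1.....2
After op 3 (insert('e')): buffer="suvefxotcve" (len 11), cursors c1@4 c2@11, authorship ..11.....22
After op 4 (insert('g')): buffer="suvegfxotcveg" (len 13), cursors c1@5 c2@13, authorship ..111.....222

Answer: suvegfxotcveg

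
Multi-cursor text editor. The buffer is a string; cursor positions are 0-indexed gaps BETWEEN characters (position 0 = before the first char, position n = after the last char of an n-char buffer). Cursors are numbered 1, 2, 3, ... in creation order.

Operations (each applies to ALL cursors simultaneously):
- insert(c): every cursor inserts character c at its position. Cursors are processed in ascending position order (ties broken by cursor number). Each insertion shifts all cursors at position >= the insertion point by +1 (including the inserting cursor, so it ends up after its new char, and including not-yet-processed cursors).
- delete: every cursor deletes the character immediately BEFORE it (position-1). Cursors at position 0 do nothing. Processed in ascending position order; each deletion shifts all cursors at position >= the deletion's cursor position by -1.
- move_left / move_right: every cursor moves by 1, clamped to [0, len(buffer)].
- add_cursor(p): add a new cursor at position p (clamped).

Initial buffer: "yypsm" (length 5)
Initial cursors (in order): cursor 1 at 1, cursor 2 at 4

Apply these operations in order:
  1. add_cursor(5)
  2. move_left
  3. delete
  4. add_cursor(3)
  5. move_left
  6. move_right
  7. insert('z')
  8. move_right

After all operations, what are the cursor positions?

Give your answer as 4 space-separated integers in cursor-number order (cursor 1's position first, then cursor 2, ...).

Answer: 3 6 6 7

Derivation:
After op 1 (add_cursor(5)): buffer="yypsm" (len 5), cursors c1@1 c2@4 c3@5, authorship .....
After op 2 (move_left): buffer="yypsm" (len 5), cursors c1@0 c2@3 c3@4, authorship .....
After op 3 (delete): buffer="yym" (len 3), cursors c1@0 c2@2 c3@2, authorship ...
After op 4 (add_cursor(3)): buffer="yym" (len 3), cursors c1@0 c2@2 c3@2 c4@3, authorship ...
After op 5 (move_left): buffer="yym" (len 3), cursors c1@0 c2@1 c3@1 c4@2, authorship ...
After op 6 (move_right): buffer="yym" (len 3), cursors c1@1 c2@2 c3@2 c4@3, authorship ...
After op 7 (insert('z')): buffer="yzyzzmz" (len 7), cursors c1@2 c2@5 c3@5 c4@7, authorship .1.23.4
After op 8 (move_right): buffer="yzyzzmz" (len 7), cursors c1@3 c2@6 c3@6 c4@7, authorship .1.23.4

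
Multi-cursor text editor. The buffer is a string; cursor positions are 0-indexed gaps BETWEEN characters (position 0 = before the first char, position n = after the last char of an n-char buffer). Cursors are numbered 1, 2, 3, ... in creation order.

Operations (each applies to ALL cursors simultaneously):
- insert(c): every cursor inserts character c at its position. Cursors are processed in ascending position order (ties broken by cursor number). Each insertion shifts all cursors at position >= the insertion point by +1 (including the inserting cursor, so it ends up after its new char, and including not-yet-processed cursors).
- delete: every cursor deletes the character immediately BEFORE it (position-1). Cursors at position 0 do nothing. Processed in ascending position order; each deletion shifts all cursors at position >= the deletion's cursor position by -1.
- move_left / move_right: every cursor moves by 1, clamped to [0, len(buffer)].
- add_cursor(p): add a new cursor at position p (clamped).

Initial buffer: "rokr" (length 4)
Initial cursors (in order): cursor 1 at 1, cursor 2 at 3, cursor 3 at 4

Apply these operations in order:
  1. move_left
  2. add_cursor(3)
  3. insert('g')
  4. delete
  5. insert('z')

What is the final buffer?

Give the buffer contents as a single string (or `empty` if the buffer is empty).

Answer: zrozkzzr

Derivation:
After op 1 (move_left): buffer="rokr" (len 4), cursors c1@0 c2@2 c3@3, authorship ....
After op 2 (add_cursor(3)): buffer="rokr" (len 4), cursors c1@0 c2@2 c3@3 c4@3, authorship ....
After op 3 (insert('g')): buffer="grogkggr" (len 8), cursors c1@1 c2@4 c3@7 c4@7, authorship 1..2.34.
After op 4 (delete): buffer="rokr" (len 4), cursors c1@0 c2@2 c3@3 c4@3, authorship ....
After op 5 (insert('z')): buffer="zrozkzzr" (len 8), cursors c1@1 c2@4 c3@7 c4@7, authorship 1..2.34.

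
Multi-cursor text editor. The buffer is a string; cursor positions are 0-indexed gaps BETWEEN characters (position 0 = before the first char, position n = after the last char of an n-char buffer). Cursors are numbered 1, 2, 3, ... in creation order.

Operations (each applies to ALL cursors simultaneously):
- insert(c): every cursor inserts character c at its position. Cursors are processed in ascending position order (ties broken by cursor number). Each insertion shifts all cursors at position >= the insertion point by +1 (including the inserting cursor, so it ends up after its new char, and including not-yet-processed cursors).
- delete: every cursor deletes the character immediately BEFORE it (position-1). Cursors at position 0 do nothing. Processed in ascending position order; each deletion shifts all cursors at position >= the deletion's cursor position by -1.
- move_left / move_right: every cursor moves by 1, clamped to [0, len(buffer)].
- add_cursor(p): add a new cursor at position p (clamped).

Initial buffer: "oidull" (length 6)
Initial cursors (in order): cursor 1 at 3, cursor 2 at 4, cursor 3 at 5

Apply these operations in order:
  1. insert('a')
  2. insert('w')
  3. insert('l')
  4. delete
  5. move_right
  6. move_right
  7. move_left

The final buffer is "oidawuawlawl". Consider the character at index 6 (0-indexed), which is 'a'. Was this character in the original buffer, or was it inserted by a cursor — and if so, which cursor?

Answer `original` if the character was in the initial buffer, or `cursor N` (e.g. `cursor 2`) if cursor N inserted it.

Answer: cursor 2

Derivation:
After op 1 (insert('a')): buffer="oidaualal" (len 9), cursors c1@4 c2@6 c3@8, authorship ...1.2.3.
After op 2 (insert('w')): buffer="oidawuawlawl" (len 12), cursors c1@5 c2@8 c3@11, authorship ...11.22.33.
After op 3 (insert('l')): buffer="oidawluawllawll" (len 15), cursors c1@6 c2@10 c3@14, authorship ...111.222.333.
After op 4 (delete): buffer="oidawuawlawl" (len 12), cursors c1@5 c2@8 c3@11, authorship ...11.22.33.
After op 5 (move_right): buffer="oidawuawlawl" (len 12), cursors c1@6 c2@9 c3@12, authorship ...11.22.33.
After op 6 (move_right): buffer="oidawuawlawl" (len 12), cursors c1@7 c2@10 c3@12, authorship ...11.22.33.
After op 7 (move_left): buffer="oidawuawlawl" (len 12), cursors c1@6 c2@9 c3@11, authorship ...11.22.33.
Authorship (.=original, N=cursor N): . . . 1 1 . 2 2 . 3 3 .
Index 6: author = 2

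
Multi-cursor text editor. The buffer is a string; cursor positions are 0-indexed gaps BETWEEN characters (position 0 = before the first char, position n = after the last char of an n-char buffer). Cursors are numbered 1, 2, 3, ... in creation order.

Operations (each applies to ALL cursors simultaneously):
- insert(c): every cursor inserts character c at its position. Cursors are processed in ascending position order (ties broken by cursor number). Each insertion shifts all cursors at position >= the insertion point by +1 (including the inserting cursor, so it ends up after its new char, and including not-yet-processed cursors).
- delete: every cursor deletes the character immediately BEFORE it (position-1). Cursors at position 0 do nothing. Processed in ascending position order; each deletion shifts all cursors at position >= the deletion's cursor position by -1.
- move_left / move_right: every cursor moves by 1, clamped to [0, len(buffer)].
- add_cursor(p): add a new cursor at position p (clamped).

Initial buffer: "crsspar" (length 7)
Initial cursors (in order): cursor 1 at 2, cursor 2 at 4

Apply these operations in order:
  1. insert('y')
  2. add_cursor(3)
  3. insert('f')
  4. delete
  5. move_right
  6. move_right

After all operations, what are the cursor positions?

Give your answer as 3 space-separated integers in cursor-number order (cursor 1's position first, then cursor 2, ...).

After op 1 (insert('y')): buffer="cryssypar" (len 9), cursors c1@3 c2@6, authorship ..1..2...
After op 2 (add_cursor(3)): buffer="cryssypar" (len 9), cursors c1@3 c3@3 c2@6, authorship ..1..2...
After op 3 (insert('f')): buffer="cryffssyfpar" (len 12), cursors c1@5 c3@5 c2@9, authorship ..113..22...
After op 4 (delete): buffer="cryssypar" (len 9), cursors c1@3 c3@3 c2@6, authorship ..1..2...
After op 5 (move_right): buffer="cryssypar" (len 9), cursors c1@4 c3@4 c2@7, authorship ..1..2...
After op 6 (move_right): buffer="cryssypar" (len 9), cursors c1@5 c3@5 c2@8, authorship ..1..2...

Answer: 5 8 5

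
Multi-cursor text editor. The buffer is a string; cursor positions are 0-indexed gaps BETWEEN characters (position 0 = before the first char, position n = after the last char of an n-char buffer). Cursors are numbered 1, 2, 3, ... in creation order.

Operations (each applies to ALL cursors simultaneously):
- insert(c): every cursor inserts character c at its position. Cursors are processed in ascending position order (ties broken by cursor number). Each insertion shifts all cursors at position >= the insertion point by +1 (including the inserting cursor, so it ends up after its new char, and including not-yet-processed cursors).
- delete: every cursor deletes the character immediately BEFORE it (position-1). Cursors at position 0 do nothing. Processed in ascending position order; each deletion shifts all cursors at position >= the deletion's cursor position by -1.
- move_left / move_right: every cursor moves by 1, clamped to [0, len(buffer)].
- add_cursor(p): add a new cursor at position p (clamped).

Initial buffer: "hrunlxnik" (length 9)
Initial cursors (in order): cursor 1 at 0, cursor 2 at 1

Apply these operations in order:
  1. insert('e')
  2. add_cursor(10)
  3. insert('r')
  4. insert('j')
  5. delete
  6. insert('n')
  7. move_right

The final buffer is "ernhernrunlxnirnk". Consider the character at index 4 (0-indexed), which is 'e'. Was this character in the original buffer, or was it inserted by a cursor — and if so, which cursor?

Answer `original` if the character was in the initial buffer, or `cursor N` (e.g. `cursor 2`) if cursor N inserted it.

Answer: cursor 2

Derivation:
After op 1 (insert('e')): buffer="eherunlxnik" (len 11), cursors c1@1 c2@3, authorship 1.2........
After op 2 (add_cursor(10)): buffer="eherunlxnik" (len 11), cursors c1@1 c2@3 c3@10, authorship 1.2........
After op 3 (insert('r')): buffer="erherrunlxnirk" (len 14), cursors c1@2 c2@5 c3@13, authorship 11.22.......3.
After op 4 (insert('j')): buffer="erjherjrunlxnirjk" (len 17), cursors c1@3 c2@7 c3@16, authorship 111.222.......33.
After op 5 (delete): buffer="erherrunlxnirk" (len 14), cursors c1@2 c2@5 c3@13, authorship 11.22.......3.
After op 6 (insert('n')): buffer="ernhernrunlxnirnk" (len 17), cursors c1@3 c2@7 c3@16, authorship 111.222.......33.
After op 7 (move_right): buffer="ernhernrunlxnirnk" (len 17), cursors c1@4 c2@8 c3@17, authorship 111.222.......33.
Authorship (.=original, N=cursor N): 1 1 1 . 2 2 2 . . . . . . . 3 3 .
Index 4: author = 2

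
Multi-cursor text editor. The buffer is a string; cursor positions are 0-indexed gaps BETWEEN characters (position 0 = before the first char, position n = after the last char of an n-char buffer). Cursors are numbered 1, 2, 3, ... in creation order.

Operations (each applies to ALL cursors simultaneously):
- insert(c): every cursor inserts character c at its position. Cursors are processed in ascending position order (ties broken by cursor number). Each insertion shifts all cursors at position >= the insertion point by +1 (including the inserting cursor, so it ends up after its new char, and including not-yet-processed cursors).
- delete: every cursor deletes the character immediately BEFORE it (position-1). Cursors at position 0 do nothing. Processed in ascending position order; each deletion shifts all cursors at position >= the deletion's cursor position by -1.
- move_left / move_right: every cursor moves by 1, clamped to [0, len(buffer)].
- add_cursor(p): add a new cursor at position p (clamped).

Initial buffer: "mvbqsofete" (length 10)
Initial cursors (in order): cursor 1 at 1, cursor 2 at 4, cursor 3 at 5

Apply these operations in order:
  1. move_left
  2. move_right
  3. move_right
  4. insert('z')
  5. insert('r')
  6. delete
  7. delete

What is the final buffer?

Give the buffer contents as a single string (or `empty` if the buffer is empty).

After op 1 (move_left): buffer="mvbqsofete" (len 10), cursors c1@0 c2@3 c3@4, authorship ..........
After op 2 (move_right): buffer="mvbqsofete" (len 10), cursors c1@1 c2@4 c3@5, authorship ..........
After op 3 (move_right): buffer="mvbqsofete" (len 10), cursors c1@2 c2@5 c3@6, authorship ..........
After op 4 (insert('z')): buffer="mvzbqszozfete" (len 13), cursors c1@3 c2@7 c3@9, authorship ..1...2.3....
After op 5 (insert('r')): buffer="mvzrbqszrozrfete" (len 16), cursors c1@4 c2@9 c3@12, authorship ..11...22.33....
After op 6 (delete): buffer="mvzbqszozfete" (len 13), cursors c1@3 c2@7 c3@9, authorship ..1...2.3....
After op 7 (delete): buffer="mvbqsofete" (len 10), cursors c1@2 c2@5 c3@6, authorship ..........

Answer: mvbqsofete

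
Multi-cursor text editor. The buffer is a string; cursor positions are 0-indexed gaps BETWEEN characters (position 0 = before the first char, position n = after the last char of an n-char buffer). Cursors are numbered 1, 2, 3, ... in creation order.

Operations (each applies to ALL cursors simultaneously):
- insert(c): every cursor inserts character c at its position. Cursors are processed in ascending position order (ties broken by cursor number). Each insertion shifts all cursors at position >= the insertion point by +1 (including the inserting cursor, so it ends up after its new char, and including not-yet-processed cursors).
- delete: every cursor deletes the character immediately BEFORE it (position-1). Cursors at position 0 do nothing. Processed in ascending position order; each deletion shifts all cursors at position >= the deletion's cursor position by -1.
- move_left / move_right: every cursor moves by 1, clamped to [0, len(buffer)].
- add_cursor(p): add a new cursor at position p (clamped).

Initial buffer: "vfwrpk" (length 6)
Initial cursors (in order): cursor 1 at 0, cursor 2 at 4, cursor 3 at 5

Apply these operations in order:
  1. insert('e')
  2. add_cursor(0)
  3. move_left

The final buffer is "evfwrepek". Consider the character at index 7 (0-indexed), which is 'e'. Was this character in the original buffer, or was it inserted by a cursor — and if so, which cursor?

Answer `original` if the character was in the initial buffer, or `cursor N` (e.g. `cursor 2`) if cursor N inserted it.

After op 1 (insert('e')): buffer="evfwrepek" (len 9), cursors c1@1 c2@6 c3@8, authorship 1....2.3.
After op 2 (add_cursor(0)): buffer="evfwrepek" (len 9), cursors c4@0 c1@1 c2@6 c3@8, authorship 1....2.3.
After op 3 (move_left): buffer="evfwrepek" (len 9), cursors c1@0 c4@0 c2@5 c3@7, authorship 1....2.3.
Authorship (.=original, N=cursor N): 1 . . . . 2 . 3 .
Index 7: author = 3

Answer: cursor 3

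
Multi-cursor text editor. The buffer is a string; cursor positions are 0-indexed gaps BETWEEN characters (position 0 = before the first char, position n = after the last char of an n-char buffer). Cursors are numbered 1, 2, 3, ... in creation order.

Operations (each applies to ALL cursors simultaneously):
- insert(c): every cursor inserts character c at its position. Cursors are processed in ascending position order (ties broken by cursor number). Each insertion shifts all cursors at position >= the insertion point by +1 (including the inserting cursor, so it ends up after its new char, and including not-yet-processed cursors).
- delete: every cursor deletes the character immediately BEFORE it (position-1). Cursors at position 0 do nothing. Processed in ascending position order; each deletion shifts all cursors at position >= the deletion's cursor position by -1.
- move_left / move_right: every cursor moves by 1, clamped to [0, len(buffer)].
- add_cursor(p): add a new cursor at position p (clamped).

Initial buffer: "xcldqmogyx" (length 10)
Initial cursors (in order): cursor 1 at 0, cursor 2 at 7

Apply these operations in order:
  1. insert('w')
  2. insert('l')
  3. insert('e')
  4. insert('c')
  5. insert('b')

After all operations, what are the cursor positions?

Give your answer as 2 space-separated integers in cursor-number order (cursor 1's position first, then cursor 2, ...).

After op 1 (insert('w')): buffer="wxcldqmowgyx" (len 12), cursors c1@1 c2@9, authorship 1.......2...
After op 2 (insert('l')): buffer="wlxcldqmowlgyx" (len 14), cursors c1@2 c2@11, authorship 11.......22...
After op 3 (insert('e')): buffer="wlexcldqmowlegyx" (len 16), cursors c1@3 c2@13, authorship 111.......222...
After op 4 (insert('c')): buffer="wlecxcldqmowlecgyx" (len 18), cursors c1@4 c2@15, authorship 1111.......2222...
After op 5 (insert('b')): buffer="wlecbxcldqmowlecbgyx" (len 20), cursors c1@5 c2@17, authorship 11111.......22222...

Answer: 5 17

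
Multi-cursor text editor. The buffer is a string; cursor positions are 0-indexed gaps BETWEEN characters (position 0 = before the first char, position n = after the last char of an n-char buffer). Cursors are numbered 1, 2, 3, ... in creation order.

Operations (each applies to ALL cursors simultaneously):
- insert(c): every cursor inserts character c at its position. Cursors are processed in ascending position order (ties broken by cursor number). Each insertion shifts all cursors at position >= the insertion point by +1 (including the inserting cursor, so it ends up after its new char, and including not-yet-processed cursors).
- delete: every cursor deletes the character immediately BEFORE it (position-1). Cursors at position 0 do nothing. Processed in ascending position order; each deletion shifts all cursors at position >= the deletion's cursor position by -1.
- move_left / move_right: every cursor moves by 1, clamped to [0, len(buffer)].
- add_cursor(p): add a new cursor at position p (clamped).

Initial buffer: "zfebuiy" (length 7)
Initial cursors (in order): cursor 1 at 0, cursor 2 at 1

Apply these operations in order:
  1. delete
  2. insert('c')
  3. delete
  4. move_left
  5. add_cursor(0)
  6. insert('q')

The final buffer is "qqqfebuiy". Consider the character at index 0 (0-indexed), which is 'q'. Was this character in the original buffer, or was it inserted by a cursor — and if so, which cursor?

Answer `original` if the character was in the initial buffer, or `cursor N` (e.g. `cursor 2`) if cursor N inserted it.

Answer: cursor 1

Derivation:
After op 1 (delete): buffer="febuiy" (len 6), cursors c1@0 c2@0, authorship ......
After op 2 (insert('c')): buffer="ccfebuiy" (len 8), cursors c1@2 c2@2, authorship 12......
After op 3 (delete): buffer="febuiy" (len 6), cursors c1@0 c2@0, authorship ......
After op 4 (move_left): buffer="febuiy" (len 6), cursors c1@0 c2@0, authorship ......
After op 5 (add_cursor(0)): buffer="febuiy" (len 6), cursors c1@0 c2@0 c3@0, authorship ......
After op 6 (insert('q')): buffer="qqqfebuiy" (len 9), cursors c1@3 c2@3 c3@3, authorship 123......
Authorship (.=original, N=cursor N): 1 2 3 . . . . . .
Index 0: author = 1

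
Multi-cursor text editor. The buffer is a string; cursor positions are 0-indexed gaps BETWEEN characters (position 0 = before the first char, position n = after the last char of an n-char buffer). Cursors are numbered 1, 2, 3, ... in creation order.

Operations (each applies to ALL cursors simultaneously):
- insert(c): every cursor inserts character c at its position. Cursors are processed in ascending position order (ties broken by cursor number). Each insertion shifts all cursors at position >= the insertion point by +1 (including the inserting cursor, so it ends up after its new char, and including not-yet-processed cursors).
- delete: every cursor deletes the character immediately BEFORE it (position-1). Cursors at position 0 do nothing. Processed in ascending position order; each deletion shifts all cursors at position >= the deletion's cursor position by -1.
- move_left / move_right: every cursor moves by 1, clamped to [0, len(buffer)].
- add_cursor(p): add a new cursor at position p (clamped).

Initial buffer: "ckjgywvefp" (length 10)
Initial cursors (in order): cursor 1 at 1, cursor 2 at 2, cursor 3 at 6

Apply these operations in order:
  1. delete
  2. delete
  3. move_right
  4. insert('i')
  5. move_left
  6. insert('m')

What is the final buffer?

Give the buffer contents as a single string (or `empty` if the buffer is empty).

After op 1 (delete): buffer="jgyvefp" (len 7), cursors c1@0 c2@0 c3@3, authorship .......
After op 2 (delete): buffer="jgvefp" (len 6), cursors c1@0 c2@0 c3@2, authorship ......
After op 3 (move_right): buffer="jgvefp" (len 6), cursors c1@1 c2@1 c3@3, authorship ......
After op 4 (insert('i')): buffer="jiigviefp" (len 9), cursors c1@3 c2@3 c3@6, authorship .12..3...
After op 5 (move_left): buffer="jiigviefp" (len 9), cursors c1@2 c2@2 c3@5, authorship .12..3...
After op 6 (insert('m')): buffer="jimmigvmiefp" (len 12), cursors c1@4 c2@4 c3@8, authorship .1122..33...

Answer: jimmigvmiefp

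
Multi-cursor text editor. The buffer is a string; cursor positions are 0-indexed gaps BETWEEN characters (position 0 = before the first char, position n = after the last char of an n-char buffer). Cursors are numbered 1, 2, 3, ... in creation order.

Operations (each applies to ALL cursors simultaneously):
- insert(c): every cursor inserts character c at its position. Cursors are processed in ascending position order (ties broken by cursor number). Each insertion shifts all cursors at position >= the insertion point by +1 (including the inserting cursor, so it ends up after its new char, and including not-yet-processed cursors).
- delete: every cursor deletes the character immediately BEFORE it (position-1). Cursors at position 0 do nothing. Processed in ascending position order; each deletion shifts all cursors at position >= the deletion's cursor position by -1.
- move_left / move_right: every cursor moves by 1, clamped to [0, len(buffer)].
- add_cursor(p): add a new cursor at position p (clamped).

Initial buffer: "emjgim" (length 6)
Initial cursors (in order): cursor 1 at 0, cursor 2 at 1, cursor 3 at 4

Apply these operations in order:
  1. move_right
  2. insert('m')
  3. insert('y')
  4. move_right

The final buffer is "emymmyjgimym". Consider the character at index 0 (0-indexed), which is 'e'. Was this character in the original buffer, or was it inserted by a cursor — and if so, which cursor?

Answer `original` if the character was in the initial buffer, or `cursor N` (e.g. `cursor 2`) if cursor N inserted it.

After op 1 (move_right): buffer="emjgim" (len 6), cursors c1@1 c2@2 c3@5, authorship ......
After op 2 (insert('m')): buffer="emmmjgimm" (len 9), cursors c1@2 c2@4 c3@8, authorship .1.2...3.
After op 3 (insert('y')): buffer="emymmyjgimym" (len 12), cursors c1@3 c2@6 c3@11, authorship .11.22...33.
After op 4 (move_right): buffer="emymmyjgimym" (len 12), cursors c1@4 c2@7 c3@12, authorship .11.22...33.
Authorship (.=original, N=cursor N): . 1 1 . 2 2 . . . 3 3 .
Index 0: author = original

Answer: original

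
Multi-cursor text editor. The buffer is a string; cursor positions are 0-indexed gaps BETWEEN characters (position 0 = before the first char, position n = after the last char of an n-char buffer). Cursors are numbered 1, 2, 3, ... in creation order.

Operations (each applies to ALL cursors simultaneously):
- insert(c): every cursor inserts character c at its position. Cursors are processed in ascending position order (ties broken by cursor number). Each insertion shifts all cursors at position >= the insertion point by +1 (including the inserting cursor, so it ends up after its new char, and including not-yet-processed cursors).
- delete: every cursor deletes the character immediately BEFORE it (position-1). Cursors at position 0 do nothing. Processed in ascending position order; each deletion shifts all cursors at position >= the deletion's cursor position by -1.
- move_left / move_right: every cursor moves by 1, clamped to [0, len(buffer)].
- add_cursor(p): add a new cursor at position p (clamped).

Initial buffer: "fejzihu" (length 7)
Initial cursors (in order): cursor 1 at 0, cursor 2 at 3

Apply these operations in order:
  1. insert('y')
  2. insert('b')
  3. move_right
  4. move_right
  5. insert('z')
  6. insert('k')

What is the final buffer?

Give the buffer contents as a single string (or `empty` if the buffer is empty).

After op 1 (insert('y')): buffer="yfejyzihu" (len 9), cursors c1@1 c2@5, authorship 1...2....
After op 2 (insert('b')): buffer="ybfejybzihu" (len 11), cursors c1@2 c2@7, authorship 11...22....
After op 3 (move_right): buffer="ybfejybzihu" (len 11), cursors c1@3 c2@8, authorship 11...22....
After op 4 (move_right): buffer="ybfejybzihu" (len 11), cursors c1@4 c2@9, authorship 11...22....
After op 5 (insert('z')): buffer="ybfezjybzizhu" (len 13), cursors c1@5 c2@11, authorship 11..1.22..2..
After op 6 (insert('k')): buffer="ybfezkjybzizkhu" (len 15), cursors c1@6 c2@13, authorship 11..11.22..22..

Answer: ybfezkjybzizkhu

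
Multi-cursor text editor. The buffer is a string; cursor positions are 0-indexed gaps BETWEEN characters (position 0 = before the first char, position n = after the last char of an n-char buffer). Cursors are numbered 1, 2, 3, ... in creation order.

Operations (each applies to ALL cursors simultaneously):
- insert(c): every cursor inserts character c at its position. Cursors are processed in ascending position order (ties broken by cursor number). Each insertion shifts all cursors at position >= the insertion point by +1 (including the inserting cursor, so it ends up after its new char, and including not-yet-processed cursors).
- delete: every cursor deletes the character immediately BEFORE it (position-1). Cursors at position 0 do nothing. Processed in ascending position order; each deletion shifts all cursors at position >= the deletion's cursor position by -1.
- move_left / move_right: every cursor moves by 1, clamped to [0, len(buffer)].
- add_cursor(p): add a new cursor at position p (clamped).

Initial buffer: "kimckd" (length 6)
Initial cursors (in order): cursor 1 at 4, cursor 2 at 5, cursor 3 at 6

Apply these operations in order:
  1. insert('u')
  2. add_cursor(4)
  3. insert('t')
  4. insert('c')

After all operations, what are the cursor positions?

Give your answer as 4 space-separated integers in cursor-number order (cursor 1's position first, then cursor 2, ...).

After op 1 (insert('u')): buffer="kimcukudu" (len 9), cursors c1@5 c2@7 c3@9, authorship ....1.2.3
After op 2 (add_cursor(4)): buffer="kimcukudu" (len 9), cursors c4@4 c1@5 c2@7 c3@9, authorship ....1.2.3
After op 3 (insert('t')): buffer="kimctutkutdut" (len 13), cursors c4@5 c1@7 c2@10 c3@13, authorship ....411.22.33
After op 4 (insert('c')): buffer="kimctcutckutcdutc" (len 17), cursors c4@6 c1@9 c2@13 c3@17, authorship ....44111.222.333

Answer: 9 13 17 6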